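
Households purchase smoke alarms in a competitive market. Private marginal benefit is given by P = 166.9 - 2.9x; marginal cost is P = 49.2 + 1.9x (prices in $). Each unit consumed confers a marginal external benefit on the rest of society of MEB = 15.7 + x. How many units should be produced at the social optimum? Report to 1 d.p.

Social marginal benefit = demand + MEB = 182.6 - 1.9x.
Set SMB = MC: 182.6 - 1.9x = 49.2 + 1.9x → x* = 35.1053.

x* = 35.1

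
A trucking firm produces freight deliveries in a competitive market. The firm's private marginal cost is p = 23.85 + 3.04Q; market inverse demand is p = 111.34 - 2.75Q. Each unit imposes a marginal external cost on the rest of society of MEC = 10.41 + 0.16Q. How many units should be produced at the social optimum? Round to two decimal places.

Social marginal cost = private MC + MEC = 34.26 + 3.20Q.
Set SMC = demand: 34.26 + 3.20Q = 111.34 - 2.75Q → Q* = 12.9546.

Q* = 12.95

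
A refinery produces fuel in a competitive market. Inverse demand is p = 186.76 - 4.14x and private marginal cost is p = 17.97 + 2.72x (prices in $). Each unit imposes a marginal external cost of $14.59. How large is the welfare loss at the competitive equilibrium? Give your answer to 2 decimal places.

Market equilibrium (private): 17.97 + 2.72x = 186.76 - 4.14x → x_m = 24.6050.
Social marginal cost = private MC + MEC = 32.56 + 2.72x.
Set SMC = demand: 32.56 + 2.72x = 186.76 - 4.14x → x* = 22.4781.
The welfare-loss triangle has base |x_m − x*| and height MEC(x_m) (the vertical gap between SMC and demand is zero at x* and MEC at x_m).
DWL = ½ × 2.1269 × 14.5900 = 15.5157.

DWL = $15.52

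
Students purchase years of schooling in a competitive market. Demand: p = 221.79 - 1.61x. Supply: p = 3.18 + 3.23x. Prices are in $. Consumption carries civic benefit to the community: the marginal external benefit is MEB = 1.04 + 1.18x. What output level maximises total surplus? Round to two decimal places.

x* = 60.01

Social marginal benefit = demand + MEB = 222.83 - 0.43x.
Set SMB = MC: 222.83 - 0.43x = 3.18 + 3.23x → x* = 60.0137.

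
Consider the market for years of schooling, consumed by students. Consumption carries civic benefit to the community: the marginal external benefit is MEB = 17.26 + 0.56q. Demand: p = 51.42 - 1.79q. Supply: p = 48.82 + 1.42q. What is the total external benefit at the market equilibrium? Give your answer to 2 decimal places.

14.16

Market equilibrium (private): 48.82 + 1.42q = 51.42 - 1.79q → q_m = 0.8100.
Total external benefit = ∫₀^{q_m} (17.26 + 0.56q) dq = 17.26×0.8100 + ½×0.56×0.8100² = 14.1643.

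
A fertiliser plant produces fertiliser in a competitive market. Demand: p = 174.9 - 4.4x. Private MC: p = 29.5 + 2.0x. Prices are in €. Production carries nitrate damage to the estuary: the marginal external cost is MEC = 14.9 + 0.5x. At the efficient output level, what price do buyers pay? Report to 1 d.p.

Social marginal cost = private MC + MEC = 44.4 + 2.5x.
Set SMC = demand: 44.4 + 2.5x = 174.9 - 4.4x → x* = 18.9130.
Consumer price on the demand curve at x*: 174.9 − 4.4×18.9130 = 91.6828.

P = €91.7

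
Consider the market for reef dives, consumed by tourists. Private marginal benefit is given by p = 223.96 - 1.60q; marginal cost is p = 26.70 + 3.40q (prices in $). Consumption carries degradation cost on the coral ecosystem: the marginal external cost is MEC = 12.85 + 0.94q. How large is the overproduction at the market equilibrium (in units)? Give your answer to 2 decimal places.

Market equilibrium (private): 26.70 + 3.40q = 223.96 - 1.60q → q_m = 39.4520.
Social marginal benefit = demand − MEC = 211.11 - 2.54q.
Set SMB = MC: 211.11 - 2.54q = 26.70 + 3.40q → q* = 31.0455.
Gap = |39.4520 − 31.0455| = 8.4065.

8.41 units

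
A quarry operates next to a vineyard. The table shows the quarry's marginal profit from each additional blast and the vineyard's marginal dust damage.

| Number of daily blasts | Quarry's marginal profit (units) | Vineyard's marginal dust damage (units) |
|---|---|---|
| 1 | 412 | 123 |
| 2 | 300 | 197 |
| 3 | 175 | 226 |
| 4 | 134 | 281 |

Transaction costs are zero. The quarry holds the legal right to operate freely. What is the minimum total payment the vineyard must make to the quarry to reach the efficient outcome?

Left alone the quarry would choose level 4 (marginal profit stays positive).
Efficient level: k* = 2 (marginal profit ≥ marginal dust damage through 2).
The vineyard must at least cover the quarry's forgone profit from cutting 4→2: 175 + 134 = 309.

309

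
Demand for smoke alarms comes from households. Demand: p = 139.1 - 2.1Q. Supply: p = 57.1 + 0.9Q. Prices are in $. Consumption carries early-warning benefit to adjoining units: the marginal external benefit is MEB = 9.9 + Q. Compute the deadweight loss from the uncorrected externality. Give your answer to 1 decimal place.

Market equilibrium (private): 57.1 + 0.9Q = 139.1 - 2.1Q → Q_m = 27.3333.
Social marginal benefit = demand + MEB = 149.0 - 1.1Q.
Set SMB = MC: 149.0 - 1.1Q = 57.1 + 0.9Q → Q* = 45.9500.
Between Q* and Q_m the wedge SMB − MC runs linearly from 0 to MEB(Q_m), so the loss is a triangle.
DWL = ½ × 18.6167 × 37.2333 = 346.5806.

DWL = $346.6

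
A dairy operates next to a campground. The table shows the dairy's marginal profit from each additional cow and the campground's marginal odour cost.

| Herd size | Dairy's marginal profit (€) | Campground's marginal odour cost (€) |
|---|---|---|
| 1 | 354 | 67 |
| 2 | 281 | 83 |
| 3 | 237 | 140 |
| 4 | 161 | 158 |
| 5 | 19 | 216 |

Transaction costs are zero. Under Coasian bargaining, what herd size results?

4

Bargaining reaches the level where marginal profit last exceeds marginal odour cost.
That holds through level 4 (161 ≥ 158) but not at 5 (19 < 216).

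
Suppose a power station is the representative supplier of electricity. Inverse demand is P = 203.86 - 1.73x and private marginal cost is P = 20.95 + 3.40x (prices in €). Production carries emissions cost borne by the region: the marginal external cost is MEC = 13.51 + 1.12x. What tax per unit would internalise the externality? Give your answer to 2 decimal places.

Social marginal cost = private MC + MEC = 34.46 + 4.52x.
Set SMC = demand: 34.46 + 4.52x = 203.86 - 1.73x → x* = 27.1040.
The Pigouvian tax equals MEC at x*: 13.51 + 1.12×27.1040 = 43.8665.

tax = €43.87 per unit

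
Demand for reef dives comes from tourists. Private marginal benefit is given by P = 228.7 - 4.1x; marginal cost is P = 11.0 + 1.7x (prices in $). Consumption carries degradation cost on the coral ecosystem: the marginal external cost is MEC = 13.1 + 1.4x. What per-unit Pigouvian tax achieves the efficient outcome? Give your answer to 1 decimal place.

tax = $52.9 per unit

Social marginal benefit = demand − MEC = 215.6 - 5.5x.
Set SMB = MC: 215.6 - 5.5x = 11.0 + 1.7x → x* = 28.4167.
The Pigouvian tax equals MEC at x*: 13.1 + 1.4×28.4167 = 52.8834.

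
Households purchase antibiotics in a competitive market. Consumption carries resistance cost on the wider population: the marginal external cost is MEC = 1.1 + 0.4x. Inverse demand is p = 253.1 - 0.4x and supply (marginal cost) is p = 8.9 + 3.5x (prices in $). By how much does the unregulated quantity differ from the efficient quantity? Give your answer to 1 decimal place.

6.1 units

Market equilibrium (private): 8.9 + 3.5x = 253.1 - 0.4x → x_m = 62.6154.
Social marginal benefit = demand − MEC = 252.0 - 0.8x.
Set SMB = MC: 252.0 - 0.8x = 8.9 + 3.5x → x* = 56.5349.
Gap = |62.6154 − 56.5349| = 6.0805.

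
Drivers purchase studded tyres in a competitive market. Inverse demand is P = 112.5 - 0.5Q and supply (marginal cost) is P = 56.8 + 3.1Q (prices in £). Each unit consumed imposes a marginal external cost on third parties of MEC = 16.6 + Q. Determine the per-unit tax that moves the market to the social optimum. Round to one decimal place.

Social marginal benefit = demand − MEC = 95.9 - 1.5Q.
Set SMB = MC: 95.9 - 1.5Q = 56.8 + 3.1Q → Q* = 8.5000.
The Pigouvian tax equals MEC at Q*: 16.6 + 1.0×8.5000 = 25.1000.

tax = £25.1 per unit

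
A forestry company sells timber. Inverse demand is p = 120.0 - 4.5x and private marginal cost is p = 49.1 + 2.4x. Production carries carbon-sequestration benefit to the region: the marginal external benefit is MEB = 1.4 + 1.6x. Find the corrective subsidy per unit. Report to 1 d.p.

Social marginal cost = private MC − MEB = 47.7 + 0.8x.
Set SMC = demand: 47.7 + 0.8x = 120.0 - 4.5x → x* = 13.6415.
The Pigouvian subsidy equals MEB at x*: 1.4 + 1.6×13.6415 = 23.2264.

subsidy = 23.2 per unit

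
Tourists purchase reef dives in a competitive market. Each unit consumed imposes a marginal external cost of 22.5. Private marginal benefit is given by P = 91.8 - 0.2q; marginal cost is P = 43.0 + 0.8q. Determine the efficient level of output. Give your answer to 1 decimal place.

Social marginal benefit = demand − MEC = 69.3 - 0.2q.
Set SMB = MC: 69.3 - 0.2q = 43.0 + 0.8q → q* = 26.3000.

q* = 26.3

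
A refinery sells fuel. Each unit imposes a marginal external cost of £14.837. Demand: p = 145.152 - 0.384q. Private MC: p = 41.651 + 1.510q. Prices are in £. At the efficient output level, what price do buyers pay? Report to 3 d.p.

P = £127.176

Social marginal cost = private MC + MEC = 56.488 + 1.510q.
Set SMC = demand: 56.488 + 1.510q = 145.152 - 0.384q → q* = 46.8131.
Consumer price on the demand curve at q*: 145.152 − 0.384×46.8131 = 127.1758.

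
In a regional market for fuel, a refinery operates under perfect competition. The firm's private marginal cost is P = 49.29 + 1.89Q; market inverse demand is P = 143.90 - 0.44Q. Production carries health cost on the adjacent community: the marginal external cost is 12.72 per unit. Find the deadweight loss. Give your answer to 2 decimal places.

DWL = 34.72

Market equilibrium (private): 49.29 + 1.89Q = 143.90 - 0.44Q → Q_m = 40.6052.
Social marginal cost = private MC + MEC = 62.01 + 1.89Q.
Set SMC = demand: 62.01 + 1.89Q = 143.90 - 0.44Q → Q* = 35.1459.
Height of the DWL triangle at Q_m is SMC(Q_m) − demand(Q_m) = MEC(Q_m) = 12.7200.
DWL = ½ × 5.4593 × 12.7200 = 34.7211.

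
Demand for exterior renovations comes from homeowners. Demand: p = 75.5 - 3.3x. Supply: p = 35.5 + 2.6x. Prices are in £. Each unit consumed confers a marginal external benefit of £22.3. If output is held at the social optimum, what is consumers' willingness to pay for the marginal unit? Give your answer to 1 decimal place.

Social marginal benefit = demand + MEB = 97.8 - 3.3x.
Set SMB = MC: 97.8 - 3.3x = 35.5 + 2.6x → x* = 10.5593.
Consumer price on the demand curve at x*: 75.5 − 3.3×10.5593 = 40.6543.

P = £40.7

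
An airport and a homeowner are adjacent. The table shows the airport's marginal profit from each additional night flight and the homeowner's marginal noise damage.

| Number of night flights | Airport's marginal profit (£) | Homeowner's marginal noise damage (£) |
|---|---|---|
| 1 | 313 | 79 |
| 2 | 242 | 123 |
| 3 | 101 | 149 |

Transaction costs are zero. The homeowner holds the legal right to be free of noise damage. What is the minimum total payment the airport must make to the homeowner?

Efficient level: marginal profit ≥ marginal noise damage through level 2, so k* = 2.
With the homeowner holding the right, the airport must at least compensate total damage at k*: 79 + 123 = 202.

£202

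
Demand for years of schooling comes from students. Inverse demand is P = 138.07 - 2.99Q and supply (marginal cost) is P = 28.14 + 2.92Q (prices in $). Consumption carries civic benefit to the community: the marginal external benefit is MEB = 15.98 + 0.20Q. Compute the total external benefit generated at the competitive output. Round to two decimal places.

$331.84

Market equilibrium (private): 28.14 + 2.92Q = 138.07 - 2.99Q → Q_m = 18.6007.
Total external benefit = ∫₀^{Q_m} (15.98 + 0.20Q) dQ = 15.98×18.6007 + ½×0.20×18.6007² = 331.8378.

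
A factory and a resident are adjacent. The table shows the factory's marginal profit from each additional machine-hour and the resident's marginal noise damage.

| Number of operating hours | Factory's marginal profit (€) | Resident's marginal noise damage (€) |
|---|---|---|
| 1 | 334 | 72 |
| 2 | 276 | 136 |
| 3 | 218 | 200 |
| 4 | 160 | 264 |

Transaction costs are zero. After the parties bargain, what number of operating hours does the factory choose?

Bargaining reaches the level where marginal profit last exceeds marginal noise damage.
That holds through level 3 (218 ≥ 200) but not at 4 (160 < 264).

3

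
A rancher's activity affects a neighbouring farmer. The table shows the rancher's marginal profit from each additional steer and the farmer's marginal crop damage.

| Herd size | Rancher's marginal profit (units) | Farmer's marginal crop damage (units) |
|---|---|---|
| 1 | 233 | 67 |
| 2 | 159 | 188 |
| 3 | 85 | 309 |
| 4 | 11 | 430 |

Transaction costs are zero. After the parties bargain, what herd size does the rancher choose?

1

Bargaining reaches the level where marginal profit last exceeds marginal crop damage.
That holds through level 1 (233 ≥ 67) but not at 2 (159 < 188).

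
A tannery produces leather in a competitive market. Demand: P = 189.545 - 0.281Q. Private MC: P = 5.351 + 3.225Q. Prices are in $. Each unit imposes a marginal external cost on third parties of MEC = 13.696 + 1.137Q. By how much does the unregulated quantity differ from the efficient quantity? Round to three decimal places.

15.815 units

Market equilibrium (private): 5.351 + 3.225Q = 189.545 - 0.281Q → Q_m = 52.5368.
Social marginal cost = private MC + MEC = 19.047 + 4.362Q.
Set SMC = demand: 19.047 + 4.362Q = 189.545 - 0.281Q → Q* = 36.7215.
Gap = |52.5368 − 36.7215| = 15.8153.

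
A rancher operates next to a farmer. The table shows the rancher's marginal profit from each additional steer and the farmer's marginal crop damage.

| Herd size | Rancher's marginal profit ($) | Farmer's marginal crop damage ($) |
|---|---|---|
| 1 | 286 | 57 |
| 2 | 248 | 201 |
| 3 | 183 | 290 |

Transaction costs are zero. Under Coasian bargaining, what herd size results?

2

Bargaining reaches the level where marginal profit last exceeds marginal crop damage.
That holds through level 2 (248 ≥ 201) but not at 3 (183 < 290).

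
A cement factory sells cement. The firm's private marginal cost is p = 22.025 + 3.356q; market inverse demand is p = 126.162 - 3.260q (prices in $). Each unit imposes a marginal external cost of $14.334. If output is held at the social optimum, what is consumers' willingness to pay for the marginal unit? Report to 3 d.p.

P = $81.912

Social marginal cost = private MC + MEC = 36.359 + 3.356q.
Set SMC = demand: 36.359 + 3.356q = 126.162 - 3.260q → q* = 13.5736.
Consumer price on the demand curve at q*: 126.162 − 3.260×13.5736 = 81.9121.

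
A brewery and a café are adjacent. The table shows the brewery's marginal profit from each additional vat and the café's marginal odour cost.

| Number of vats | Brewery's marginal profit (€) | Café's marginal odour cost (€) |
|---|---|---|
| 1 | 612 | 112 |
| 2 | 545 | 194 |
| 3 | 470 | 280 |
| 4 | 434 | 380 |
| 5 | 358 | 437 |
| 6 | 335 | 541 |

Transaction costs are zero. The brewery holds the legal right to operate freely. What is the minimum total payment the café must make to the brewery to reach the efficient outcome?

€693

Left alone the brewery would choose level 6 (marginal profit stays positive).
Efficient level: k* = 4 (marginal profit ≥ marginal odour cost through 4).
The café must at least cover the brewery's forgone profit from cutting 6→4: 358 + 335 = 693.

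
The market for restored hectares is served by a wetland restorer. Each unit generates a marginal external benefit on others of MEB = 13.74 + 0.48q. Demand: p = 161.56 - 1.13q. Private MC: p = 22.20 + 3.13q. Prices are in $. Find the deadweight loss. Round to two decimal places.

DWL = $114.66

Market equilibrium (private): 22.20 + 3.13q = 161.56 - 1.13q → q_m = 32.7136.
Social marginal cost = private MC − MEB = 8.46 + 2.65q.
Set SMC = demand: 8.46 + 2.65q = 161.56 - 1.13q → q* = 40.5026.
Between q* and q_m the wedge demand − SMC runs linearly from 0 to MEB(q_m), so the loss is a triangle.
DWL = ½ × 7.7890 × 29.4425 = 114.6638.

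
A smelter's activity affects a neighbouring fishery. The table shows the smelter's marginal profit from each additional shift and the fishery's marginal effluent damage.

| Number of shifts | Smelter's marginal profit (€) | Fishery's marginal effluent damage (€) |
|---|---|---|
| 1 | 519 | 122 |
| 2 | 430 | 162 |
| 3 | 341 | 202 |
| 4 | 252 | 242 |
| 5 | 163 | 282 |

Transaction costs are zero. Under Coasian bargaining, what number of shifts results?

4

Bargaining reaches the level where marginal profit last exceeds marginal effluent damage.
That holds through level 4 (252 ≥ 242) but not at 5 (163 < 282).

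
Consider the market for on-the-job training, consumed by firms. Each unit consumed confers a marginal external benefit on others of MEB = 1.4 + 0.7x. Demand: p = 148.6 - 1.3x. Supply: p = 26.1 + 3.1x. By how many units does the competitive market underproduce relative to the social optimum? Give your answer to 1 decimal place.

Market equilibrium (private): 26.1 + 3.1x = 148.6 - 1.3x → x_m = 27.8409.
Social marginal benefit = demand + MEB = 150.0 - 0.6x.
Set SMB = MC: 150.0 - 0.6x = 26.1 + 3.1x → x* = 33.4865.
Gap = |27.8409 − 33.4865| = 5.6456.

5.6 units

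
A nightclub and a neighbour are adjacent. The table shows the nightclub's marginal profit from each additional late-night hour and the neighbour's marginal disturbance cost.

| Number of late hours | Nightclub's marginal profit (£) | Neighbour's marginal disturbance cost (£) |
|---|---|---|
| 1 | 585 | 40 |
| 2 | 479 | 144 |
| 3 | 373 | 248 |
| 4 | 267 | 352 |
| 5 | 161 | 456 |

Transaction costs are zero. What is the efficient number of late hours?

3

Bargaining reaches the level where marginal profit last exceeds marginal disturbance cost.
That holds through level 3 (373 ≥ 248) but not at 4 (267 < 352).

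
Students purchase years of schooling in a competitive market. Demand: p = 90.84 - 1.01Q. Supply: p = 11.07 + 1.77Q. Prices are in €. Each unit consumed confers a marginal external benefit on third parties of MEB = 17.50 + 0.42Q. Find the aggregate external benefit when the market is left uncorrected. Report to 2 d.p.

Market equilibrium (private): 11.07 + 1.77Q = 90.84 - 1.01Q → Q_m = 28.6942.
Total external benefit = ∫₀^{Q_m} (17.50 + 0.42Q) dQ = 17.50×28.6942 + ½×0.42×28.6942² = 675.0535.

€675.05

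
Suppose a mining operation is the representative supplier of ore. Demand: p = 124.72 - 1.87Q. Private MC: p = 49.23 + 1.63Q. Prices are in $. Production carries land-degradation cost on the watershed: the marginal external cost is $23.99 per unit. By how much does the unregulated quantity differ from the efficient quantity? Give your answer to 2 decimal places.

Market equilibrium (private): 49.23 + 1.63Q = 124.72 - 1.87Q → Q_m = 21.5686.
Social marginal cost = private MC + MEC = 73.22 + 1.63Q.
Set SMC = demand: 73.22 + 1.63Q = 124.72 - 1.87Q → Q* = 14.7143.
Gap = |21.5686 − 14.7143| = 6.8543.

6.85 units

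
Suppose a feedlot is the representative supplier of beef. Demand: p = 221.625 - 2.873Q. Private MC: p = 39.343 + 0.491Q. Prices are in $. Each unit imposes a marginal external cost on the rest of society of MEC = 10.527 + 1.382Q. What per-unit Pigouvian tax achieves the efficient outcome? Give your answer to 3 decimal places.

Social marginal cost = private MC + MEC = 49.870 + 1.873Q.
Set SMC = demand: 49.870 + 1.873Q = 221.625 - 2.873Q → Q* = 36.1894.
The Pigouvian tax equals MEC at Q*: 10.527 + 1.382×36.1894 = 60.5408.

tax = $60.541 per unit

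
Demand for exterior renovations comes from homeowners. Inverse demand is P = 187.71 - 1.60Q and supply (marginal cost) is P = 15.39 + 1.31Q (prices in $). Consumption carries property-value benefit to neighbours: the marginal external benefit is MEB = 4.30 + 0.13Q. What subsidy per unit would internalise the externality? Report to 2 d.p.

subsidy = $12.56 per unit

Social marginal benefit = demand + MEB = 192.01 - 1.47Q.
Set SMB = MC: 192.01 - 1.47Q = 15.39 + 1.31Q → Q* = 63.5324.
The Pigouvian subsidy equals MEB at Q*: 4.30 + 0.13×63.5324 = 12.5592.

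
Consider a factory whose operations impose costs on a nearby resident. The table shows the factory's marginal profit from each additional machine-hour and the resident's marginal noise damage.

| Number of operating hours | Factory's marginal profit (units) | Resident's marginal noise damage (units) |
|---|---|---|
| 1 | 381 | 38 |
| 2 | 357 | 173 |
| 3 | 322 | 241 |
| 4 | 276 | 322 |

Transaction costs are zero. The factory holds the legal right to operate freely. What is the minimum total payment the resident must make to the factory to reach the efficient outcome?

276

Left alone the factory would choose level 4 (marginal profit stays positive).
Efficient level: k* = 3 (marginal profit ≥ marginal noise damage through 3).
The resident must at least cover the factory's forgone profit from cutting 4→3: 276 = 276.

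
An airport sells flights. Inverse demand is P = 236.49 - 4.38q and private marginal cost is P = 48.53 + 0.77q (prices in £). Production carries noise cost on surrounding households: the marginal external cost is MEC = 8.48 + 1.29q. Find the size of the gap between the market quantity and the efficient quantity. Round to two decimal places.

Market equilibrium (private): 48.53 + 0.77q = 236.49 - 4.38q → q_m = 36.4971.
Social marginal cost = private MC + MEC = 57.01 + 2.06q.
Set SMC = demand: 57.01 + 2.06q = 236.49 - 4.38q → q* = 27.8696.
Gap = |36.4971 − 27.8696| = 8.6275.

8.63 units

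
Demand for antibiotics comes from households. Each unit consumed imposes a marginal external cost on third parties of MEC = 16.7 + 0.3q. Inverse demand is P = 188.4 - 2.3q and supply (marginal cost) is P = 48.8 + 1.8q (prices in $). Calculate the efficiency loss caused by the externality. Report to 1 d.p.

Market equilibrium (private): 48.8 + 1.8q = 188.4 - 2.3q → q_m = 34.0488.
Social marginal benefit = demand − MEC = 171.7 - 2.6q.
Set SMB = MC: 171.7 - 2.6q = 48.8 + 1.8q → q* = 27.9318.
Height of the DWL triangle at q_m is MC(q_m) − SMB(q_m) = MEC(q_m) = 26.9146.
DWL = ½ × 6.1170 × 26.9146 = 82.3183.

DWL = $82.3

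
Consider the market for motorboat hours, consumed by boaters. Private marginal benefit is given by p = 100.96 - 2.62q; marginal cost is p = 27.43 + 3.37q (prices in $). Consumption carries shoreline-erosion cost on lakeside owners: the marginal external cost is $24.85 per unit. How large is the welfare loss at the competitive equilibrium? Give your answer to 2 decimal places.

DWL = $51.55

Market equilibrium (private): 27.43 + 3.37q = 100.96 - 2.62q → q_m = 12.2755.
Social marginal benefit = demand − MEC = 76.11 - 2.62q.
Set SMB = MC: 76.11 - 2.62q = 27.43 + 3.37q → q* = 8.1269.
The welfare-loss triangle has base |q_m − q*| and height MEC(q_m) (the vertical gap between SMB and MC is zero at q* and MEC at q_m).
DWL = ½ × 4.1486 × 24.8500 = 51.5464.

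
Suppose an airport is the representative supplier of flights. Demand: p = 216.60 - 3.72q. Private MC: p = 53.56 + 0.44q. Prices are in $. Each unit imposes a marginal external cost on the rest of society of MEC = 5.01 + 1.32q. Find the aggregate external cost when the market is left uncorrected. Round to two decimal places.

$1210.14

Market equilibrium (private): 53.56 + 0.44q = 216.60 - 3.72q → q_m = 39.1923.
Total external cost = ∫₀^{q_m} (5.01 + 1.32q) dq = 5.01×39.1923 + ½×1.32×39.1923² = 1210.1374.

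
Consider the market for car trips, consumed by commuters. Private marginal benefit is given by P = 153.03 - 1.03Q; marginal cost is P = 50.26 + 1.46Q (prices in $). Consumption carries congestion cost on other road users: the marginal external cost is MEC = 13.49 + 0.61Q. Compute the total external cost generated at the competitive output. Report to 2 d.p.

$1076.33

Market equilibrium (private): 50.26 + 1.46Q = 153.03 - 1.03Q → Q_m = 41.2731.
Total external cost = ∫₀^{Q_m} (13.49 + 0.61Q) dQ = 13.49×41.2731 + ½×0.61×41.2731² = 1076.3321.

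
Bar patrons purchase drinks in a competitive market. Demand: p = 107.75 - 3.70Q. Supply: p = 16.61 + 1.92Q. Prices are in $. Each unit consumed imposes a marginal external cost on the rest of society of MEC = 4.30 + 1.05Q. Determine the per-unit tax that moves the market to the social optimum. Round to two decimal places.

Social marginal benefit = demand − MEC = 103.45 - 4.75Q.
Set SMB = MC: 103.45 - 4.75Q = 16.61 + 1.92Q → Q* = 13.0195.
The Pigouvian tax equals MEC at Q*: 4.30 + 1.05×13.0195 = 17.9705.

tax = $17.97 per unit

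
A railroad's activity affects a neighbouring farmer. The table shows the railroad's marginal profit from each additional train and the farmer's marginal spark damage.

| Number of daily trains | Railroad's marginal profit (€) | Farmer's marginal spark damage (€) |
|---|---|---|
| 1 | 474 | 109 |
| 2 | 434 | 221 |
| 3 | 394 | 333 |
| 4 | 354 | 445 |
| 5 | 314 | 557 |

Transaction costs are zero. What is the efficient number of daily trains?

Bargaining reaches the level where marginal profit last exceeds marginal spark damage.
That holds through level 3 (394 ≥ 333) but not at 4 (354 < 445).

3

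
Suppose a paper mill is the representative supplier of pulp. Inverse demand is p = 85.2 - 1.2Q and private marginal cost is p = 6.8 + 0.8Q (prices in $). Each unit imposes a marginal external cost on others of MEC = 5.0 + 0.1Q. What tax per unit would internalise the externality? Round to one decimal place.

tax = $8.5 per unit

Social marginal cost = private MC + MEC = 11.8 + 0.9Q.
Set SMC = demand: 11.8 + 0.9Q = 85.2 - 1.2Q → Q* = 34.9524.
The Pigouvian tax equals MEC at Q*: 5.0 + 0.1×34.9524 = 8.4952.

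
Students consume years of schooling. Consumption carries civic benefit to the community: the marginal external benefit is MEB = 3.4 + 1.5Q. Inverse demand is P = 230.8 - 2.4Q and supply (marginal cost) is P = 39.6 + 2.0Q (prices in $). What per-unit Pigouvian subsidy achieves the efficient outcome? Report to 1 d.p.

Social marginal benefit = demand + MEB = 234.2 - 0.9Q.
Set SMB = MC: 234.2 - 0.9Q = 39.6 + 2.0Q → Q* = 67.1034.
The Pigouvian subsidy equals MEB at Q*: 3.4 + 1.5×67.1034 = 104.0551.

subsidy = $104.1 per unit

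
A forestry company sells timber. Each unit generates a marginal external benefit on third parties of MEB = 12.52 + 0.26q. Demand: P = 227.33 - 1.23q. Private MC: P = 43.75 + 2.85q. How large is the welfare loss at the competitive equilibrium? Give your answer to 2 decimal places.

Market equilibrium (private): 43.75 + 2.85q = 227.33 - 1.23q → q_m = 44.9951.
Social marginal cost = private MC − MEB = 31.23 + 2.59q.
Set SMC = demand: 31.23 + 2.59q = 227.33 - 1.23q → q* = 51.3351.
The loss is the area between SMC and demand from q* to q_m; with linear curves that's a triangle of height MEB(q_m).
DWL = ½ × 6.3400 × 24.2187 = 76.7733.

DWL = 76.77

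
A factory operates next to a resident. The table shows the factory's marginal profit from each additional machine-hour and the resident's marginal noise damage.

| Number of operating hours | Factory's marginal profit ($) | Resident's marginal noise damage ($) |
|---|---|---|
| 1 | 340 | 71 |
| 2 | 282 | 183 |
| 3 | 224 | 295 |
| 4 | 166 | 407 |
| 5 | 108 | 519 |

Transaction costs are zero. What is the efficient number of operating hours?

2

Bargaining reaches the level where marginal profit last exceeds marginal noise damage.
That holds through level 2 (282 ≥ 183) but not at 3 (224 < 295).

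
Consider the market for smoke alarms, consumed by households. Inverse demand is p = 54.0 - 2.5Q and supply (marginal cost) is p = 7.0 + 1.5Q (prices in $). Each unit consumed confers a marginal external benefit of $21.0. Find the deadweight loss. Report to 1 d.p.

DWL = $55.1

Market equilibrium (private): 7.0 + 1.5Q = 54.0 - 2.5Q → Q_m = 11.7500.
Social marginal benefit = demand + MEB = 75.0 - 2.5Q.
Set SMB = MC: 75.0 - 2.5Q = 7.0 + 1.5Q → Q* = 17.0000.
Height of the DWL triangle at Q_m is SMB(Q_m) − MC(Q_m) = MEB(Q_m) = 21.0000.
DWL = ½ × 5.2500 × 21.0000 = 55.1250.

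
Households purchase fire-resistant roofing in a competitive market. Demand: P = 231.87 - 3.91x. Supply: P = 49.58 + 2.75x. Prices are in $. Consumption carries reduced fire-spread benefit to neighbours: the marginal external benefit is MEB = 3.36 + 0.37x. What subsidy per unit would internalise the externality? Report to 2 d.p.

Social marginal benefit = demand + MEB = 235.23 - 3.54x.
Set SMB = MC: 235.23 - 3.54x = 49.58 + 2.75x → x* = 29.5151.
The Pigouvian subsidy equals MEB at x*: 3.36 + 0.37×29.5151 = 14.2806.

subsidy = $14.28 per unit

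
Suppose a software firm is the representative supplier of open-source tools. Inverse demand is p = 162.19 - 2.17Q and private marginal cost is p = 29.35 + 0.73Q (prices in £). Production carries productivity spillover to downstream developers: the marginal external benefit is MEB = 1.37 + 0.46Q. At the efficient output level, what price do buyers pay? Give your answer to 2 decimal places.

P = £42.83

Social marginal cost = private MC − MEB = 27.98 + 0.27Q.
Set SMC = demand: 27.98 + 0.27Q = 162.19 - 2.17Q → Q* = 55.0041.
Consumer price on the demand curve at Q*: 162.19 − 2.17×55.0041 = 42.8311.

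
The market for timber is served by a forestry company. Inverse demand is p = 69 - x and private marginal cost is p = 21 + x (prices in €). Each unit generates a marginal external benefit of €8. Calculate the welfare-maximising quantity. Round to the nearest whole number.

x* = 28

Social marginal cost = private MC − MEB = 13 + x.
Set SMC = demand: 13 + x = 69 - x → x* = 28.0000.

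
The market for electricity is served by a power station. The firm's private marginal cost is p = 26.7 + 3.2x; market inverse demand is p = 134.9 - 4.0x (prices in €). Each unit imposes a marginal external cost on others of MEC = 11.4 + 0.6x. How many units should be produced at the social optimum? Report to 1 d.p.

x* = 12.4

Social marginal cost = private MC + MEC = 38.1 + 3.8x.
Set SMC = demand: 38.1 + 3.8x = 134.9 - 4.0x → x* = 12.4103.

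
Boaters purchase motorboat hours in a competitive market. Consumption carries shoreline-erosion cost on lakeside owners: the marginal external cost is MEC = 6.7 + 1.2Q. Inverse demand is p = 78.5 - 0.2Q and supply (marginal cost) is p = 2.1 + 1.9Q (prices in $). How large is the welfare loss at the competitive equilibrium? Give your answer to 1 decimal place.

DWL = $384.2

Market equilibrium (private): 2.1 + 1.9Q = 78.5 - 0.2Q → Q_m = 36.3810.
Social marginal benefit = demand − MEC = 71.8 - 1.4Q.
Set SMB = MC: 71.8 - 1.4Q = 2.1 + 1.9Q → Q* = 21.1212.
The welfare-loss triangle has base |Q_m − Q*| and height MEC(Q_m) (the vertical gap between SMB and MC is zero at Q* and MEC at Q_m).
DWL = ½ × 15.2598 × 50.3571 = 384.2196.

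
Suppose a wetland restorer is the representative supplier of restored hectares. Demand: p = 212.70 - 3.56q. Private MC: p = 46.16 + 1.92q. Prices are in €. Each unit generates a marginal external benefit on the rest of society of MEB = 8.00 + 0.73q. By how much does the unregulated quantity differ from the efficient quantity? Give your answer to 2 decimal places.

6.35 units

Market equilibrium (private): 46.16 + 1.92q = 212.70 - 3.56q → q_m = 30.3905.
Social marginal cost = private MC − MEB = 38.16 + 1.19q.
Set SMC = demand: 38.16 + 1.19q = 212.70 - 3.56q → q* = 36.7453.
Gap = |30.3905 − 36.7453| = 6.3548.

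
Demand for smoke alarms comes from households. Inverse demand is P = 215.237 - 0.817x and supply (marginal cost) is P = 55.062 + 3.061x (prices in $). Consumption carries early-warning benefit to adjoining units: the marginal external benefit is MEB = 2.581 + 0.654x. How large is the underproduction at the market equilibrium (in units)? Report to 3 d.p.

9.179 units

Market equilibrium (private): 55.062 + 3.061x = 215.237 - 0.817x → x_m = 41.3035.
Social marginal benefit = demand + MEB = 217.818 - 0.163x.
Set SMB = MC: 217.818 - 0.163x = 55.062 + 3.061x → x* = 50.4826.
Gap = |41.3035 − 50.4826| = 9.1791.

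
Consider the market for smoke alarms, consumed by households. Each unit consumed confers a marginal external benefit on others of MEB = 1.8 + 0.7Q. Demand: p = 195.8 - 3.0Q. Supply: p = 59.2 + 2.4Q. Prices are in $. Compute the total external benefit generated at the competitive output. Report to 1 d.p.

$269.5

Market equilibrium (private): 59.2 + 2.4Q = 195.8 - 3.0Q → Q_m = 25.2963.
Total external benefit = ∫₀^{Q_m} (1.8 + 0.7Q) dQ = 1.8×25.2963 + ½×0.7×25.2963² = 269.4993.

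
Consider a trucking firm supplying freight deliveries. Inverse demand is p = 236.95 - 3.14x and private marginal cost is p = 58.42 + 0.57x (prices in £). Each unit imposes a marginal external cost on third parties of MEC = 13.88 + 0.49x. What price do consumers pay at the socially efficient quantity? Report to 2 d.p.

P = £113.85

Social marginal cost = private MC + MEC = 72.30 + 1.06x.
Set SMC = demand: 72.30 + 1.06x = 236.95 - 3.14x → x* = 39.2024.
Consumer price on the demand curve at x*: 236.95 − 3.14×39.2024 = 113.8545.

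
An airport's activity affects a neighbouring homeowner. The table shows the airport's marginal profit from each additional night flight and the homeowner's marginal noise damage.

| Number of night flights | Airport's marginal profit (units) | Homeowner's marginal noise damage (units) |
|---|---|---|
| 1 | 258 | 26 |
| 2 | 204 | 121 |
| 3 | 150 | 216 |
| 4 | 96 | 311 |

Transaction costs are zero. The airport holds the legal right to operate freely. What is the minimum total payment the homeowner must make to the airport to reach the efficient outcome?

Left alone the airport would choose level 4 (marginal profit stays positive).
Efficient level: k* = 2 (marginal profit ≥ marginal noise damage through 2).
The homeowner must at least cover the airport's forgone profit from cutting 4→2: 150 + 96 = 246.

246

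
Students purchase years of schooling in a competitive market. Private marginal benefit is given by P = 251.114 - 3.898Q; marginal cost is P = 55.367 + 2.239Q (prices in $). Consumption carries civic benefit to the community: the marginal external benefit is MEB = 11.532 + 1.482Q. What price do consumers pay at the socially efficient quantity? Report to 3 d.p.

P = $77.543

Social marginal benefit = demand + MEB = 262.646 - 2.416Q.
Set SMB = MC: 262.646 - 2.416Q = 55.367 + 2.239Q → Q* = 44.5282.
Consumer price on the demand curve at Q*: 251.114 − 3.898×44.5282 = 77.5431.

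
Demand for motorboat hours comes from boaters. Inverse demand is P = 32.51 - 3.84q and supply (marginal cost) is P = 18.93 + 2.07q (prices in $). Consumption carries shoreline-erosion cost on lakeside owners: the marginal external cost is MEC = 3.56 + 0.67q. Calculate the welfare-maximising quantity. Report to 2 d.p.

Social marginal benefit = demand − MEC = 28.95 - 4.51q.
Set SMB = MC: 28.95 - 4.51q = 18.93 + 2.07q → q* = 1.5228.

q* = 1.52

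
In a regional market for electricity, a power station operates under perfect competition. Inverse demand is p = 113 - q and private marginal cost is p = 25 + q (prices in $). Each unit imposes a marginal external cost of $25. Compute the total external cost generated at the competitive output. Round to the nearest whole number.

Market equilibrium (private): 25 + q = 113 - q → q_m = 44.0000.
Total external cost = MEC × q_m = 25 × 44.0000 = 1100.0000.

$1100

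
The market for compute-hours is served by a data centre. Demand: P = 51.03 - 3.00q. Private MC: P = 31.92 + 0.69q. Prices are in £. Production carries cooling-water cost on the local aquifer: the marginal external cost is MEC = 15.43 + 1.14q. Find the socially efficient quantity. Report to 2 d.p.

q* = 0.76

Social marginal cost = private MC + MEC = 47.35 + 1.83q.
Set SMC = demand: 47.35 + 1.83q = 51.03 - 3.00q → q* = 0.7619.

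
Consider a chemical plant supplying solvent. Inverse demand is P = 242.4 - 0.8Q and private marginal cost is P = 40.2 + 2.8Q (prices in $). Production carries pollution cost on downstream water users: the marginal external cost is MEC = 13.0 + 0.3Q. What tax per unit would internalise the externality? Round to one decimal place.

tax = $27.6 per unit

Social marginal cost = private MC + MEC = 53.2 + 3.1Q.
Set SMC = demand: 53.2 + 3.1Q = 242.4 - 0.8Q → Q* = 48.5128.
The Pigouvian tax equals MEC at Q*: 13.0 + 0.3×48.5128 = 27.5538.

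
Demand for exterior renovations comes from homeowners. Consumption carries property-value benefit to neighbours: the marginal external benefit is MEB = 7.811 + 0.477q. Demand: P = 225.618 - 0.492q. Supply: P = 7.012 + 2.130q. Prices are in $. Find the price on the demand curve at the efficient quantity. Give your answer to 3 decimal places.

Social marginal benefit = demand + MEB = 233.429 - 0.015q.
Set SMB = MC: 233.429 - 0.015q = 7.012 + 2.130q → q* = 105.5557.
Consumer price on the demand curve at q*: 225.618 − 0.492×105.5557 = 173.6846.

P = $173.685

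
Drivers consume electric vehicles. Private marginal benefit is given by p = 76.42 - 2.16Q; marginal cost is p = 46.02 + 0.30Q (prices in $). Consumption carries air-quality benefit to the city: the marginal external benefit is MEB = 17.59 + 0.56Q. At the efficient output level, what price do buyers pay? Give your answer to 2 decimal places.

P = $21.86

Social marginal benefit = demand + MEB = 94.01 - 1.60Q.
Set SMB = MC: 94.01 - 1.60Q = 46.02 + 0.30Q → Q* = 25.2579.
Consumer price on the demand curve at Q*: 76.42 − 2.16×25.2579 = 21.8629.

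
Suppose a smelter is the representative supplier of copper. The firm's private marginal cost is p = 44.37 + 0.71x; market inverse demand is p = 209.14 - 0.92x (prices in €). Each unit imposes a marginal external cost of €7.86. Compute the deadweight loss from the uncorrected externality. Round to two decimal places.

DWL = €18.95

Market equilibrium (private): 44.37 + 0.71x = 209.14 - 0.92x → x_m = 101.0859.
Social marginal cost = private MC + MEC = 52.23 + 0.71x.
Set SMC = demand: 52.23 + 0.71x = 209.14 - 0.92x → x* = 96.2638.
Between x* and x_m the wedge SMC − demand runs linearly from 0 to MEC(x_m), so the loss is a triangle.
DWL = ½ × 4.8221 × 7.8600 = 18.9509.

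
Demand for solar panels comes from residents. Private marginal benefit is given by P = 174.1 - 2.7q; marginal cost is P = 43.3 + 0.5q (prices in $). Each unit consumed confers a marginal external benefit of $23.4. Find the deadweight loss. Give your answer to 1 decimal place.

Market equilibrium (private): 43.3 + 0.5q = 174.1 - 2.7q → q_m = 40.8750.
Social marginal benefit = demand + MEB = 197.5 - 2.7q.
Set SMB = MC: 197.5 - 2.7q = 43.3 + 0.5q → q* = 48.1875.
The loss is the area between SMB and MC from q* to q_m; with linear curves that's a triangle of height MEB(q_m).
DWL = ½ × 7.3125 × 23.4000 = 85.5563.

DWL = $85.6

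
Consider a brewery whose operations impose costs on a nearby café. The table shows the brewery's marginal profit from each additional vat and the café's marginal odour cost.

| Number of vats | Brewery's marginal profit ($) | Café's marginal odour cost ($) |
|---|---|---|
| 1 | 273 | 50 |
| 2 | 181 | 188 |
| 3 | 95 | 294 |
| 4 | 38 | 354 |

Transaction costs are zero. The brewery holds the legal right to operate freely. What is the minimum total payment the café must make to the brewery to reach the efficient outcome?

Left alone the brewery would choose level 4 (marginal profit stays positive).
Efficient level: k* = 1 (marginal profit ≥ marginal odour cost through 1).
The café must at least cover the brewery's forgone profit from cutting 4→1: 181 + 95 + 38 = 314.

$314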